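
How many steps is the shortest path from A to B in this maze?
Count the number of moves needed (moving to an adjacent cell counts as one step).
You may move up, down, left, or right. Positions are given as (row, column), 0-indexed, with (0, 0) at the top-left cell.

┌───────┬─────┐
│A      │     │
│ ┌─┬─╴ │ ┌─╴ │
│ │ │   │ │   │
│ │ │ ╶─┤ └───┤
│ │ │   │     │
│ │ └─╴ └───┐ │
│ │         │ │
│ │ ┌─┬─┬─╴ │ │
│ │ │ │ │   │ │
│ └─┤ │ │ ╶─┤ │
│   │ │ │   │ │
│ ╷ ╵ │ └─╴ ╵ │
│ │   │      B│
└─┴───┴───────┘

Using BFS to find shortest path:
Start: (0, 0), End: (6, 6)
Path found:
(0,0) → (0,1) → (0,2) → (0,3) → (1,3) → (1,2) → (2,2) → (2,3) → (3,3) → (3,4) → (3,5) → (4,5) → (4,4) → (5,4) → (5,5) → (6,5) → (6,6)
Number of steps: 16

Solution:

┌───────┬─────┐
│A → → ↓│     │
│ ┌─┬─╴ │ ┌─╴ │
│ │ │↓ ↲│ │   │
│ │ │ ╶─┤ └───┤
│ │ │↳ ↓│     │
│ │ └─╴ └───┐ │
│ │    ↳ → ↓│ │
│ │ ┌─┬─┬─╴ │ │
│ │ │ │ │↓ ↲│ │
│ └─┤ │ │ ╶─┤ │
│   │ │ │↳ ↓│ │
│ ╷ ╵ │ └─╴ ╵ │
│ │   │    ↳ B│
└─┴───┴───────┘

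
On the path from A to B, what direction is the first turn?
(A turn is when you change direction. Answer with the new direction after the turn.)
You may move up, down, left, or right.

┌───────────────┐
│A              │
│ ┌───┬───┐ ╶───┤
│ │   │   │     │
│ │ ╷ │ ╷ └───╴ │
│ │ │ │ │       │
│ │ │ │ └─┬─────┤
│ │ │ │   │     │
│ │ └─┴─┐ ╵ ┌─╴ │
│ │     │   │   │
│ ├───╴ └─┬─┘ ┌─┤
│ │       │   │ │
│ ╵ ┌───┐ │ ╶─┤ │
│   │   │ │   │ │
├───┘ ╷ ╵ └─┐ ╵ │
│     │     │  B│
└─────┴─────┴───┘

Directions: right, right, right, right, right, down, right, right, down, left, left, left, up, left, down, down, right, down, right, up, right, right, down, left, down, left, down, right, down, right
First turn direction: down

Solution:

┌───────────────┐
│A → → → → ↓    │
│ ┌───┬───┐ ╶───┤
│ │   │↓ ↰│↳ → ↓│
│ │ ╷ │ ╷ └───╴ │
│ │ │ │↓│↑ ← ← ↲│
│ │ │ │ └─┬─────┤
│ │ │ │↳ ↓│↱ → ↓│
│ │ └─┴─┐ ╵ ┌─╴ │
│ │     │↳ ↑│↓ ↲│
│ ├───╴ └─┬─┘ ┌─┤
│ │       │↓ ↲│ │
│ ╵ ┌───┐ │ ╶─┤ │
│   │   │ │↳ ↓│ │
├───┘ ╷ ╵ └─┐ ╵ │
│     │     │↳ B│
└─────┴─────┴───┘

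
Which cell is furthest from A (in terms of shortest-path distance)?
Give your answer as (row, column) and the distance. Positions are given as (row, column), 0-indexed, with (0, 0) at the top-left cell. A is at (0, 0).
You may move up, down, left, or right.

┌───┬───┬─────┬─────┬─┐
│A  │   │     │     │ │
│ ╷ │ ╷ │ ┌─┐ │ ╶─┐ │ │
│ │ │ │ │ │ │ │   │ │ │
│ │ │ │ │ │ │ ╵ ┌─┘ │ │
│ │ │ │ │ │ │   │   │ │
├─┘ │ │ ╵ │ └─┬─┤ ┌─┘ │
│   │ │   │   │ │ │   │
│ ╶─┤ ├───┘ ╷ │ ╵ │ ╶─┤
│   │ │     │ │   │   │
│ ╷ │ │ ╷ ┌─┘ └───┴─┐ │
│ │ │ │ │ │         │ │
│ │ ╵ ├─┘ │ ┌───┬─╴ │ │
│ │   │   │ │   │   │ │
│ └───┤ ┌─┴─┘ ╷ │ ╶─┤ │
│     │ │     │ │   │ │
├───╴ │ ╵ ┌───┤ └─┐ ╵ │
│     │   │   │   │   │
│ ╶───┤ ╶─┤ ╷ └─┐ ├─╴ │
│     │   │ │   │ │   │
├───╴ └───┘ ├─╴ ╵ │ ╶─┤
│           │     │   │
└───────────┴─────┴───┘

Computing BFS distances from A to all cells:
Furthest cell: (0, 10)
Distance: 68 steps

Path from A to the furthest cell:

┌───┬───┬─────┬─────┬─┐
│A ↓│   │     │     │B│
│ ╷ │ ╷ │ ┌─┐ │ ╶─┐ │ │
│ │↓│ │ │ │ │ │   │ │↑│
│ │ │ │ │ │ │ ╵ ┌─┘ │ │
│ │↓│ │ │ │ │   │   │↑│
├─┘ │ │ ╵ │ └─┬─┤ ┌─┘ │
│↓ ↲│ │   │↱ ↓│ │ │↱ ↑│
│ ╶─┤ ├───┘ ╷ │ ╵ │ ╶─┤
│↓  │ │  ↱ ↑│↓│   │↑ ↰│
│ ╷ │ │ ╷ ┌─┘ └───┴─┐ │
│↓│ │ │ │↑│  ↳ → → ↓│↑│
│ │ ╵ ├─┘ │ ┌───┬─╴ │ │
│↓│   │↱ ↑│ │↓ ↰│↓ ↲│↑│
│ └───┤ ┌─┴─┘ ╷ │ ╶─┤ │
│↳ → ↓│↑│↓ ← ↲│↑│↳ ↓│↑│
├───╴ │ ╵ ┌───┤ └─┐ ╵ │
│↓ ← ↲│↑ ↲│↱ ↓│↑ ↰│↳ ↑│
│ ╶───┤ ╶─┤ ╷ └─┐ ├─╴ │
│↳ → ↓│   │↑│↳ ↓│↑│   │
├───╴ └───┘ ├─╴ ╵ │ ╶─┤
│    ↳ → → ↑│  ↳ ↑│   │
└───────────┴─────┴───┘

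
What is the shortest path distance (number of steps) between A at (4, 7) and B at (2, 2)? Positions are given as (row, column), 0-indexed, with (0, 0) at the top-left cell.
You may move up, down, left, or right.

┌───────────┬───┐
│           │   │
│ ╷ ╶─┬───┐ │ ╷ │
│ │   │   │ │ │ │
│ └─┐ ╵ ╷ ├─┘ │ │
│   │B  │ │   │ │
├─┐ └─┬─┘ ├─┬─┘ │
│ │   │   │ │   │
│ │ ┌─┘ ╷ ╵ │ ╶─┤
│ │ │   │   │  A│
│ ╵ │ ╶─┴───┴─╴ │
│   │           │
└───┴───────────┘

Finding path from (4, 7) to (2, 2):
Path: (4,7) → (5,7) → (5,6) → (5,5) → (5,4) → (5,3) → (5,2) → (4,2) → (4,3) → (3,3) → (3,4) → (2,4) → (1,4) → (1,3) → (2,3) → (2,2)
Distance: 15 steps

Solution:

┌───────────┬───┐
│           │   │
│ ╷ ╶─┬───┐ │ ╷ │
│ │   │↓ ↰│ │ │ │
│ └─┐ ╵ ╷ ├─┘ │ │
│   │B ↲│↑│   │ │
├─┐ └─┬─┘ ├─┬─┘ │
│ │   │↱ ↑│ │   │
│ │ ┌─┘ ╷ ╵ │ ╶─┤
│ │ │↱ ↑│   │  A│
│ ╵ │ ╶─┴───┴─╴ │
│   │↑ ← ← ← ← ↲│
└───┴───────────┘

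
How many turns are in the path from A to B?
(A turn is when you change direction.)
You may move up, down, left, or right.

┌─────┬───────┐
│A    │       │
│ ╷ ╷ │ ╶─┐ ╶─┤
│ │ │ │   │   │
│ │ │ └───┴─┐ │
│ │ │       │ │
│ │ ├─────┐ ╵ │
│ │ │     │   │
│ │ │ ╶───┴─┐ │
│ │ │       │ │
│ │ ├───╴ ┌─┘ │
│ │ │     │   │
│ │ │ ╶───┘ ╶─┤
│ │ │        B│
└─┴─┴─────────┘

Directions: right, right, down, down, right, right, right, down, right, down, down, left, down, right
Number of turns: 8

Solution:

┌─────┬───────┐
│A → ↓│       │
│ ╷ ╷ │ ╶─┐ ╶─┤
│ │ │↓│   │   │
│ │ │ └───┴─┐ │
│ │ │↳ → → ↓│ │
│ │ ├─────┐ ╵ │
│ │ │     │↳ ↓│
│ │ │ ╶───┴─┐ │
│ │ │       │↓│
│ │ ├───╴ ┌─┘ │
│ │ │     │↓ ↲│
│ │ │ ╶───┘ ╶─┤
│ │ │      ↳ B│
└─┴─┴─────────┘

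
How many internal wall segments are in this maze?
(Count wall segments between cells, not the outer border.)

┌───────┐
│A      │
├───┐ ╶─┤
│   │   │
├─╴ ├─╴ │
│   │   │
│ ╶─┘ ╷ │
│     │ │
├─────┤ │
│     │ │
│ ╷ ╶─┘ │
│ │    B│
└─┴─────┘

Counting internal wall segments:
Total internal walls: 15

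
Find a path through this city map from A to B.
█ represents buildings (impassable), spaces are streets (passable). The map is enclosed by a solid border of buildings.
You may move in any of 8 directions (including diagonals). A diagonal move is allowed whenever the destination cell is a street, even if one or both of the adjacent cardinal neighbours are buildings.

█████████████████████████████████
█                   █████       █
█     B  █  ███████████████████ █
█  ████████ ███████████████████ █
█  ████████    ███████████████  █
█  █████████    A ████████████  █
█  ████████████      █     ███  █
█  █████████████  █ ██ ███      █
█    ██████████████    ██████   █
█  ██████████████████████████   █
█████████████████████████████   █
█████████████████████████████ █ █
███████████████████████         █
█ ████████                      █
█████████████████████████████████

Finding the shortest path from A to B:
Movement: 8-directional
Path length: 10 steps
Directions: left → left → left → up-left → up-left → up-left → up-left → left → left → down-left

Solution:

█████████████████████████████████
█      ↙←←          █████       █
█     B  █↖ ███████████████████ █
█  ████████↖███████████████████ █
█  ████████ ↖  ███████████████  █
█  █████████ ↖←←A ████████████  █
█  ████████████      █     ███  █
█  █████████████  █ ██ ███      █
█    ██████████████    ██████   █
█  ██████████████████████████   █
█████████████████████████████   █
█████████████████████████████ █ █
███████████████████████         █
█ ████████                      █
█████████████████████████████████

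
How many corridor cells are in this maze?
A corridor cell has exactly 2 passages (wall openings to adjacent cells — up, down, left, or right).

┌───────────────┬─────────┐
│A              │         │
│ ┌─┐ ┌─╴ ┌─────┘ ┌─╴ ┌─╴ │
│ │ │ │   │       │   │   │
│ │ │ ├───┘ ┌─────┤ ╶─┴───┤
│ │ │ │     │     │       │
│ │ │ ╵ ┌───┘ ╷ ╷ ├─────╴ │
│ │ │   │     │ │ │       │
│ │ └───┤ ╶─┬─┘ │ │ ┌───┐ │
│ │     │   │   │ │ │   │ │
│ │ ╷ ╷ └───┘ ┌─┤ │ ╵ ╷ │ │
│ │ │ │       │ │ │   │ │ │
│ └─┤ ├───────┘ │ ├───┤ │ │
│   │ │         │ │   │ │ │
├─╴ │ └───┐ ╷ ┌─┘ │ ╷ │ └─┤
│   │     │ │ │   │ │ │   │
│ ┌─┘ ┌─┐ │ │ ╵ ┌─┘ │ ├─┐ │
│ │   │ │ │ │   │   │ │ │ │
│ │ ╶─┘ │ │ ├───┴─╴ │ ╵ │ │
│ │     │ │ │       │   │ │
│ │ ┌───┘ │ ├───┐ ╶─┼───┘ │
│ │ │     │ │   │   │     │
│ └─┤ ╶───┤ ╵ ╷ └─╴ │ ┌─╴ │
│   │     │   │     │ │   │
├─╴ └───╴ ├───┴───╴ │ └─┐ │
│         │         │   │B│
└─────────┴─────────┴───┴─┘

Counting cells with exactly 2 passages:
Total corridor cells: 133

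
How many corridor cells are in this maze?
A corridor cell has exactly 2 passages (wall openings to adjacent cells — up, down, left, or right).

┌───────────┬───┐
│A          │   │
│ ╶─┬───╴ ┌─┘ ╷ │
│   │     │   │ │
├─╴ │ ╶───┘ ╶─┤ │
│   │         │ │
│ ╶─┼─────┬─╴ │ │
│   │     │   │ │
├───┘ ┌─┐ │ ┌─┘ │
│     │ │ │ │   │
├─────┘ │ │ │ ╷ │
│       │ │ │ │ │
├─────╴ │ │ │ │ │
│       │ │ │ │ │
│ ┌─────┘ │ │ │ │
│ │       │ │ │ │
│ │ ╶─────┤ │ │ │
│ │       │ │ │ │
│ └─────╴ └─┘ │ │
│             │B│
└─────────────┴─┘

Counting cells with exactly 2 passages:
Total corridor cells: 68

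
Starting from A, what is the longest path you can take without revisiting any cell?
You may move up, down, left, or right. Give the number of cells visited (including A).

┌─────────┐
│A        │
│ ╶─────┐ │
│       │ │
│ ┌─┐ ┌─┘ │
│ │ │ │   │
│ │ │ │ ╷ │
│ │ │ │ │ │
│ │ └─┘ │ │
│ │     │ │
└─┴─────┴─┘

Finding longest simple path using DFS:
Start: (0, 0)
Longest path visits 14 cells
Path: A → right → right → right → right → down → down → left → down → down → left → left → up → up

Solution:

┌─────────┐
│A → → → ↓│
│ ╶─────┐ │
│       │↓│
│ ┌─┐ ┌─┘ │
│ │B│ │↓ ↲│
│ │ │ │ ╷ │
│ │↑│ │↓│ │
│ │ └─┘ │ │
│ │↑ ← ↲│ │
└─┴─────┴─┘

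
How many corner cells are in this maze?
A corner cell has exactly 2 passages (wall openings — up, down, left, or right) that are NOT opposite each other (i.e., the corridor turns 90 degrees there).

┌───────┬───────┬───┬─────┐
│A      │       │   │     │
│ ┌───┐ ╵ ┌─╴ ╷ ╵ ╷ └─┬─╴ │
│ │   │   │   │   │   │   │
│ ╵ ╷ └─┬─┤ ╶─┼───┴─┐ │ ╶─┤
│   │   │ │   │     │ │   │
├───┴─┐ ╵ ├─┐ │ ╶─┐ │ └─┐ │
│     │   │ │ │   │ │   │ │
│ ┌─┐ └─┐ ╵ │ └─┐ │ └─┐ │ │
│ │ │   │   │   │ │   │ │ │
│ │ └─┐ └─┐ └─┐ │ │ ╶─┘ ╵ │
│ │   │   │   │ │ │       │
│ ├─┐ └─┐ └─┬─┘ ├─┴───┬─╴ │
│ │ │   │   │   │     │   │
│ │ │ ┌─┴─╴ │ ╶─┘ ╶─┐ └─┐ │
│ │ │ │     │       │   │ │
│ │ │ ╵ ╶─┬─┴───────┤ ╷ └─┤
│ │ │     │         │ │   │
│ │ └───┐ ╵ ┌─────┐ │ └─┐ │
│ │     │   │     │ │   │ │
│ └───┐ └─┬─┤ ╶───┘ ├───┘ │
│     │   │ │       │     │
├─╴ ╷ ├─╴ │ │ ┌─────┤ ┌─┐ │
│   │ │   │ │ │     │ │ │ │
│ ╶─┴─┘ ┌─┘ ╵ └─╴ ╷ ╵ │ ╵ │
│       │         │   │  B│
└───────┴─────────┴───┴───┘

Counting corner cells (2 non-opposite passages):
Total corners: 87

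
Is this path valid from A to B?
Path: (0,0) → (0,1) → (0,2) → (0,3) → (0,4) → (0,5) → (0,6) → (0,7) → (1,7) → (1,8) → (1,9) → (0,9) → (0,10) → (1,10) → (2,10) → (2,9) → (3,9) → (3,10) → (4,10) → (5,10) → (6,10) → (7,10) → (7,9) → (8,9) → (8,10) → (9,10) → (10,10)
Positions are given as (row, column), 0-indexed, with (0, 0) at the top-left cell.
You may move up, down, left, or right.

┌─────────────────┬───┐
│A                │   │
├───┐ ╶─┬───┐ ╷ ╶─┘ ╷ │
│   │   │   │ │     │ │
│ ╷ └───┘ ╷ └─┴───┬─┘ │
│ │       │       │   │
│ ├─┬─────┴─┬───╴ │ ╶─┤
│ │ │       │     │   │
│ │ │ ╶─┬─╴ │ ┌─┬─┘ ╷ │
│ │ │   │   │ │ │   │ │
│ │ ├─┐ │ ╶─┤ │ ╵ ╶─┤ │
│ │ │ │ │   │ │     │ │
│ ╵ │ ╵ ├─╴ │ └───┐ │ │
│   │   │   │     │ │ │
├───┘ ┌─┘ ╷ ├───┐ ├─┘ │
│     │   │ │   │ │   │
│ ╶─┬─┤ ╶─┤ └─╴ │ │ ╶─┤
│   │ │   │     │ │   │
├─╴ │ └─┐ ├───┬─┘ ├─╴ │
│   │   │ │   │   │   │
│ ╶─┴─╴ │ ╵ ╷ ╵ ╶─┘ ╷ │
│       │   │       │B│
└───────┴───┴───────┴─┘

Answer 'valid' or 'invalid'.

Checking path validity:
Result: All consecutive moves are passable.

valid

Correct solution:

┌─────────────────┬───┐
│A → → → → → → ↓  │↱ ↓│
├───┐ ╶─┬───┐ ╷ ╶─┘ ╷ │
│   │   │   │ │↳ → ↑│↓│
│ ╷ └───┘ ╷ └─┴───┬─┘ │
│ │       │       │↓ ↲│
│ ├─┬─────┴─┬───╴ │ ╶─┤
│ │ │       │     │↳ ↓│
│ │ │ ╶─┬─╴ │ ┌─┬─┘ ╷ │
│ │ │   │   │ │ │   │↓│
│ │ ├─┐ │ ╶─┤ │ ╵ ╶─┤ │
│ │ │ │ │   │ │     │↓│
│ ╵ │ ╵ ├─╴ │ └───┐ │ │
│   │   │   │     │ │↓│
├───┘ ┌─┘ ╷ ├───┐ ├─┘ │
│     │   │ │   │ │↓ ↲│
│ ╶─┬─┤ ╶─┤ └─╴ │ │ ╶─┤
│   │ │   │     │ │↳ ↓│
├─╴ │ └─┐ ├───┬─┘ ├─╴ │
│   │   │ │   │   │  ↓│
│ ╶─┴─╴ │ ╵ ╷ ╵ ╶─┘ ╷ │
│       │   │       │B│
└───────┴───┴───────┴─┘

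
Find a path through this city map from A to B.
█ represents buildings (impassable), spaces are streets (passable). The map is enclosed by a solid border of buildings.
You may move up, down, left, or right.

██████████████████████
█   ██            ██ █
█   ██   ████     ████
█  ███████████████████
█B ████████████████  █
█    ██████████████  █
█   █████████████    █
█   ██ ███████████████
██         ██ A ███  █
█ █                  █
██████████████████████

Finding the shortest path from A to B:
Movement: cardinal only
Path length: 19 steps
Directions: down → left → left → left → left → up → left → left → left → left → left → left → left → up → up → up → left → up → left

Solution:

██████████████████████
█   ██            ██ █
█   ██   ████     ████
█  ███████████████████
█B↰████████████████  █
█ ↑↰ ██████████████  █
█  ↑█████████████    █
█  ↑██ ███████████████
██ ↑←←←←←←↰██ A ███  █
█ █       ↑←←←↲      █
██████████████████████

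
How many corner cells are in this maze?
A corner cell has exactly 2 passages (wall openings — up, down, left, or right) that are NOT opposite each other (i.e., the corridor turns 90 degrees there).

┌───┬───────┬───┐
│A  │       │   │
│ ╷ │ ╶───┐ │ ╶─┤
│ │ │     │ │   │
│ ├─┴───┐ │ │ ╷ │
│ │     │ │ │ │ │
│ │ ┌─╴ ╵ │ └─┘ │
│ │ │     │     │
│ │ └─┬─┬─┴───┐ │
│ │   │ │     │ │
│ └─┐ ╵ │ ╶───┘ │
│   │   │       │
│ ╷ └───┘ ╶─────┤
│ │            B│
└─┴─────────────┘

Counting corner cells (2 non-opposite passages):
Total corners: 20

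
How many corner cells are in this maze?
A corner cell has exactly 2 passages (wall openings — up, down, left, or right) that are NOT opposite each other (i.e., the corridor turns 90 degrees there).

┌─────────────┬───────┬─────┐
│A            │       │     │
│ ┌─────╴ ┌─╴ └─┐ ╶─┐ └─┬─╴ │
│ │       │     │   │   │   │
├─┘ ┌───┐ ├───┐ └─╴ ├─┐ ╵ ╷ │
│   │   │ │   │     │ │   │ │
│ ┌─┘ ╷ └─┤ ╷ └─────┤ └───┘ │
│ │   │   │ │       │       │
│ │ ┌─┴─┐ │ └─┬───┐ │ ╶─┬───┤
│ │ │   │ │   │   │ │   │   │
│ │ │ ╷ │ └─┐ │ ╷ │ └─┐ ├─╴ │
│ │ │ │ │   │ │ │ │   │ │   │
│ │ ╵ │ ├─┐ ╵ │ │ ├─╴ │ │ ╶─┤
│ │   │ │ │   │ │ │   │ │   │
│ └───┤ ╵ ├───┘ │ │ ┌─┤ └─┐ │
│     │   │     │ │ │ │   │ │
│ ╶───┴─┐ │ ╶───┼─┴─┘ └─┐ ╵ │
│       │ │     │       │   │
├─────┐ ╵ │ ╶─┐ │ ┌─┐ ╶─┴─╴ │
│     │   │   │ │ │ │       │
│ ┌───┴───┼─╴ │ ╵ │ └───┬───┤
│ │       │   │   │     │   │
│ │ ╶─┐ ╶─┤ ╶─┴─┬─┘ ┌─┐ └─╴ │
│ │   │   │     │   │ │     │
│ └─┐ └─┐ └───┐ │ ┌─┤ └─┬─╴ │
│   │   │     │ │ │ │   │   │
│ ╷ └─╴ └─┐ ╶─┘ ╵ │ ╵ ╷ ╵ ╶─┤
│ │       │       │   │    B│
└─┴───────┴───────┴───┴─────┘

Counting corner cells (2 non-opposite passages):
Total corners: 97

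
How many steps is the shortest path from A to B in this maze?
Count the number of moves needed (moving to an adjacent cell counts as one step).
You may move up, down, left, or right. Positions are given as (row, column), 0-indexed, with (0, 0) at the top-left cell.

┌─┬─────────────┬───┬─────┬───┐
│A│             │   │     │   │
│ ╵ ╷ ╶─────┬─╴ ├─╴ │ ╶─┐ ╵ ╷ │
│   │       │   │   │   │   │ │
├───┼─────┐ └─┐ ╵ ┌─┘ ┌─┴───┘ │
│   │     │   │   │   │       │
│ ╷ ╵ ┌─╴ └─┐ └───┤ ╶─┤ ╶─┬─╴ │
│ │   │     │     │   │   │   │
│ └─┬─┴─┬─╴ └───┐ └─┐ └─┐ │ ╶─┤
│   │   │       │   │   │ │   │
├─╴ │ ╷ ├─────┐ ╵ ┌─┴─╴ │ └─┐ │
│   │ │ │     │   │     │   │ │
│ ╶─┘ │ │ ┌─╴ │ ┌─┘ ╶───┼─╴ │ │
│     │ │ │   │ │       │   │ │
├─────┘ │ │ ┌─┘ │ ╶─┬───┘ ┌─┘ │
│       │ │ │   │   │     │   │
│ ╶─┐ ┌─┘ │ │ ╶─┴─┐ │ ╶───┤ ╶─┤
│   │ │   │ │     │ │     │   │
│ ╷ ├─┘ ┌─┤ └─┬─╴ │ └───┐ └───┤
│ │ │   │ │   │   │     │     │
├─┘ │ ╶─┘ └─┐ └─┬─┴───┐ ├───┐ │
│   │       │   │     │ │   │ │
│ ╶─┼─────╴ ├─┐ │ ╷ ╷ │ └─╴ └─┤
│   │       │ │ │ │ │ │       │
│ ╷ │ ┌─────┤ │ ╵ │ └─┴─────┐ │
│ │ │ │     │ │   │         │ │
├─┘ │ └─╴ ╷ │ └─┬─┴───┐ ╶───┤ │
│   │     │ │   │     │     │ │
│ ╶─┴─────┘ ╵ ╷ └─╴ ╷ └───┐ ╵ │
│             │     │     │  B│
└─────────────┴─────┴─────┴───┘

Using BFS to find shortest path:
Start: (0, 0), End: (14, 14)
Path found:
(0,0) → (1,0) → (1,1) → (0,1) → (0,2) → (1,2) → (1,3) → (1,4) → (1,5) → (2,5) → (2,6) → (3,6) → (3,7) → (3,8) → (4,8) → (5,8) → (5,7) → (4,7) → (4,6) → (4,5) → (3,5) → (3,4) → (2,4) → (2,3) → (2,2) → (3,2) → (3,1) → (2,1) → (2,0) → (3,0) → (4,0) → (4,1) → (5,1) → (5,0) → (6,0) → (6,1) → (6,2) → (5,2) → (4,2) → (4,3) → (5,3) → (6,3) → (7,3) → (7,2) → (7,1) → (7,0) → (8,0) → (8,1) → (9,1) → (10,1) → (10,0) → (11,0) → (11,1) → (12,1) → (13,1) → (13,0) → (14,0) → (14,1) → (14,2) → (14,3) → (14,4) → (14,5) → (13,5) → (12,5) → (12,4) → (13,4) → (13,3) → (13,2) → (12,2) → (11,2) → (11,3) → (11,4) → (11,5) → (10,5) → (10,4) → (10,3) → (10,2) → (9,2) → (9,3) → (8,3) → (8,4) → (7,4) → (6,4) → (5,4) → (5,5) → (5,6) → (6,6) → (6,5) → (7,5) → (8,5) → (9,5) → (9,6) → (10,6) → (10,7) → (11,7) → (12,7) → (12,8) → (11,8) → (10,8) → (10,9) → (11,9) → (12,9) → (12,10) → (12,11) → (13,11) → (13,12) → (13,13) → (14,13) → (14,14)
Number of steps: 108

Solution:

┌─┬─────────────┬───┬─────┬───┐
│A│↱ ↓          │   │     │   │
│ ╵ ╷ ╶─────┬─╴ ├─╴ │ ╶─┐ ╵ ╷ │
│↳ ↑│↳ → → ↓│   │   │   │   │ │
├───┼─────┐ └─┐ ╵ ┌─┘ ┌─┴───┘ │
│↓ ↰│↓ ← ↰│↳ ↓│   │   │       │
│ ╷ ╵ ┌─╴ └─┐ └───┤ ╶─┤ ╶─┬─╴ │
│↓│↑ ↲│  ↑ ↰│↳ → ↓│   │   │   │
│ └─┬─┴─┬─╴ └───┐ └─┐ └─┐ │ ╶─┤
│↳ ↓│↱ ↓│  ↑ ← ↰│↓  │   │ │   │
├─╴ │ ╷ ├─────┐ ╵ ┌─┴─╴ │ └─┐ │
│↓ ↲│↑│↓│↱ → ↓│↑ ↲│     │   │ │
│ ╶─┘ │ │ ┌─╴ │ ┌─┘ ╶───┼─╴ │ │
│↳ → ↑│↓│↑│↓ ↲│ │       │   │ │
├─────┘ │ │ ┌─┘ │ ╶─┬───┘ ┌─┘ │
│↓ ← ← ↲│↑│↓│   │   │     │   │
│ ╶─┐ ┌─┘ │ │ ╶─┴─┐ │ ╶───┤ ╶─┤
│↳ ↓│ │↱ ↑│↓│     │ │     │   │
│ ╷ ├─┘ ┌─┤ └─┬─╴ │ └───┐ └───┤
│ │↓│↱ ↑│ │↳ ↓│   │     │     │
├─┘ │ ╶─┘ └─┐ └─┬─┴───┐ ├───┐ │
│↓ ↲│↑ ← ← ↰│↳ ↓│↱ ↓  │ │   │ │
│ ╶─┼─────╴ ├─┐ │ ╷ ╷ │ └─╴ └─┤
│↳ ↓│↱ → → ↑│ │↓│↑│↓│ │       │
│ ╷ │ ┌─────┤ │ ╵ │ └─┴─────┐ │
│ │↓│↑│  ↓ ↰│ │↳ ↑│↳ → ↓    │ │
├─┘ │ └─╴ ╷ │ └─┬─┴───┐ ╶───┤ │
│↓ ↲│↑ ← ↲│↑│   │     │↳ → ↓│ │
│ ╶─┴─────┘ ╵ ╷ └─╴ ╷ └───┐ ╵ │
│↳ → → → → ↑  │     │     │↳ B│
└─────────────┴─────┴─────┴───┘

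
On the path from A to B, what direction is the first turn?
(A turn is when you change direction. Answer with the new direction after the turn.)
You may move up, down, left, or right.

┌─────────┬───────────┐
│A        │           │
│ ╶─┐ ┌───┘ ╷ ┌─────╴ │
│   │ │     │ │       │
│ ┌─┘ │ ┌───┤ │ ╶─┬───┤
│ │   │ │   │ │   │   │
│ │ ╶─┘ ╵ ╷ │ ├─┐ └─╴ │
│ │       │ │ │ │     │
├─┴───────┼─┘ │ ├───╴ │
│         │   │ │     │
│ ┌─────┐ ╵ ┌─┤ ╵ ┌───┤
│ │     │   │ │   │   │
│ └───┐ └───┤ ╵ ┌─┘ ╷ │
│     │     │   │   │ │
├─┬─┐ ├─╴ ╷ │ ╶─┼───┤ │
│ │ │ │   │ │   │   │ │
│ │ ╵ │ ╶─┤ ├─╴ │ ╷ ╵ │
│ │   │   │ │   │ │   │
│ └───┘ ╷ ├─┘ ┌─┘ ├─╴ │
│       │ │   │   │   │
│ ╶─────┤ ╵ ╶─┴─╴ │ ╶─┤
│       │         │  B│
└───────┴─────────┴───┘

Directions: right, right, down, down, left, down, right, right, up, up, right, right, up, right, right, right, right, right, down, left, left, left, down, right, down, right, right, down, left, left, down, left, down, left, down, right, down, left, down, left, down, right, right, right, up, up, up, right, down, right, down, left, down, right
First turn direction: down

Solution:

┌─────────┬───────────┐
│A → ↓    │↱ → → → → ↓│
│ ╶─┐ ┌───┘ ╷ ┌─────╴ │
│   │↓│↱ → ↑│ │↓ ← ← ↲│
│ ┌─┘ │ ┌───┤ │ ╶─┬───┤
│ │↓ ↲│↑│   │ │↳ ↓│   │
│ │ ╶─┘ ╵ ╷ │ ├─┐ └─╴ │
│ │↳ → ↑  │ │ │ │↳ → ↓│
├─┴───────┼─┘ │ ├───╴ │
│         │   │ │↓ ← ↲│
│ ┌─────┐ ╵ ┌─┤ ╵ ┌───┤
│ │     │   │ │↓ ↲│   │
│ └───┐ └───┤ ╵ ┌─┘ ╷ │
│     │     │↓ ↲│   │ │
├─┬─┐ ├─╴ ╷ │ ╶─┼───┤ │
│ │ │ │   │ │↳ ↓│↱ ↓│ │
│ │ ╵ │ ╶─┤ ├─╴ │ ╷ ╵ │
│ │   │   │ │↓ ↲│↑│↳ ↓│
│ └───┘ ╷ ├─┘ ┌─┘ ├─╴ │
│       │ │↓ ↲│  ↑│↓ ↲│
│ ╶─────┤ ╵ ╶─┴─╴ │ ╶─┤
│       │  ↳ → → ↑│↳ B│
└───────┴─────────┴───┘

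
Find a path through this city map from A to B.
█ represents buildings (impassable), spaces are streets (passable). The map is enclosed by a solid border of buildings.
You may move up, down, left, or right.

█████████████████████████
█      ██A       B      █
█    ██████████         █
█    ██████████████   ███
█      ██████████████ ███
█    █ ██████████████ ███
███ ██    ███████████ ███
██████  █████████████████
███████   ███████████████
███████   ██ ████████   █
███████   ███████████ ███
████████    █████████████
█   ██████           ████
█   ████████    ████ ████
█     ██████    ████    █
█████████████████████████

Finding the shortest path from A to B:
Movement: cardinal only
Path length: 8 steps
Directions: right → right → right → right → right → right → right → right

Solution:

█████████████████████████
█      ██A→→→→→→→B      █
█    ██████████         █
█    ██████████████   ███
█      ██████████████ ███
█    █ ██████████████ ███
███ ██    ███████████ ███
██████  █████████████████
███████   ███████████████
███████   ██ ████████   █
███████   ███████████ ███
████████    █████████████
█   ██████           ████
█   ████████    ████ ████
█     ██████    ████    █
█████████████████████████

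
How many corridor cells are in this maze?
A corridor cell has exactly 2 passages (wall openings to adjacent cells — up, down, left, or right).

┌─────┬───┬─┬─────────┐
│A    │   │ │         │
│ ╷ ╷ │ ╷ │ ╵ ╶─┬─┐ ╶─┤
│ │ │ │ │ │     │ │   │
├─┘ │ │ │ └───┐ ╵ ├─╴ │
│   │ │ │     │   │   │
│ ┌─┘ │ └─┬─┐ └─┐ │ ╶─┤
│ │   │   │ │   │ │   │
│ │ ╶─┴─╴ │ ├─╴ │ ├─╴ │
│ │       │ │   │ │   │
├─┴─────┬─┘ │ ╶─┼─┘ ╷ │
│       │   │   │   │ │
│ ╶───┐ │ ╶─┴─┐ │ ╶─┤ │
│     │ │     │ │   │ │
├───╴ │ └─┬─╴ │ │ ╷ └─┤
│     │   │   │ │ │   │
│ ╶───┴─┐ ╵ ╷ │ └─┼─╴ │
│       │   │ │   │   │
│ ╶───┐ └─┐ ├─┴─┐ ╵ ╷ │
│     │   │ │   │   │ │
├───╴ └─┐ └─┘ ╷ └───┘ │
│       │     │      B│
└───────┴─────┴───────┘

Counting cells with exactly 2 passages:
Total corridor cells: 97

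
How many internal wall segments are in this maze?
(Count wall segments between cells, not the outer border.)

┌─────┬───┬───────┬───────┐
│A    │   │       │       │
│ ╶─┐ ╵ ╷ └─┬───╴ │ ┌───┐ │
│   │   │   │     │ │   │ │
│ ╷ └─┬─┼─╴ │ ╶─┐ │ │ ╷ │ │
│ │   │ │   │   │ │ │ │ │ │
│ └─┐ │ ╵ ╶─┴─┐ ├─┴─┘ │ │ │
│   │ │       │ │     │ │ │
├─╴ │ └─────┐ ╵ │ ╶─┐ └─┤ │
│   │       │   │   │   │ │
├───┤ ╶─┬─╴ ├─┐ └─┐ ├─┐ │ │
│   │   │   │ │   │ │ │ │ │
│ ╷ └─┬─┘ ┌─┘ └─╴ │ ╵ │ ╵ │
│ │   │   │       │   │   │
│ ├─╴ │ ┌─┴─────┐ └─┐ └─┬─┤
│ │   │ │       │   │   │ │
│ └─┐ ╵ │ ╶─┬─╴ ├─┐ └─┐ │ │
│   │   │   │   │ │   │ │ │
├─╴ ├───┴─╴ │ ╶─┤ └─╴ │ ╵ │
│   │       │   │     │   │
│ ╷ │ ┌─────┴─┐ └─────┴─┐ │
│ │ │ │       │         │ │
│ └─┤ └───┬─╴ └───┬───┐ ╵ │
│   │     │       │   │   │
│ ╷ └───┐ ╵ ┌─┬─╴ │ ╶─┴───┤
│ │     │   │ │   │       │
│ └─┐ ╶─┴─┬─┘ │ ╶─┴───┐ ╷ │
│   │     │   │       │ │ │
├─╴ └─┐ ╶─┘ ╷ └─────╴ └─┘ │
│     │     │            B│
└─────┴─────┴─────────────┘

Counting internal wall segments:
Total internal walls: 168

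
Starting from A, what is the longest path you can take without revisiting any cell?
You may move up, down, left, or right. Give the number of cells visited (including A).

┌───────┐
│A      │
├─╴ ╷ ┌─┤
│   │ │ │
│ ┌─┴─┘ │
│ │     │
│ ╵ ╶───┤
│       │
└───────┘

Finding longest simple path using DFS:
Start: (0, 0)
Longest path visits 11 cells
Path: A → right → down → left → down → down → right → up → right → right → up

Solution:

┌───────┐
│A ↓    │
├─╴ ╷ ┌─┤
│↓ ↲│ │B│
│ ┌─┴─┘ │
│↓│↱ → ↑│
│ ╵ ╶───┤
│↳ ↑    │
└───────┘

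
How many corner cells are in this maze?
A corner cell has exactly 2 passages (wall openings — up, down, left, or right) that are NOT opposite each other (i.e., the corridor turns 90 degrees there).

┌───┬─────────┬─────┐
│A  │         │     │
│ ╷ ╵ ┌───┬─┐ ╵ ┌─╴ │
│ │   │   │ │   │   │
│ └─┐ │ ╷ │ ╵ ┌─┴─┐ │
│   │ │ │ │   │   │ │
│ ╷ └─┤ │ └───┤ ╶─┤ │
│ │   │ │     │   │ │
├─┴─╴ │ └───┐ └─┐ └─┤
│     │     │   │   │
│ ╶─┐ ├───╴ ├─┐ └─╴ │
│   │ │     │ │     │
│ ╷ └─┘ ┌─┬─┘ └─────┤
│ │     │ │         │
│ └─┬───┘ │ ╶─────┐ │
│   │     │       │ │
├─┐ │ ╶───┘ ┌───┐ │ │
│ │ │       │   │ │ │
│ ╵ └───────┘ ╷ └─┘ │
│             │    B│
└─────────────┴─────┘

Counting corner cells (2 non-opposite passages):
Total corners: 49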